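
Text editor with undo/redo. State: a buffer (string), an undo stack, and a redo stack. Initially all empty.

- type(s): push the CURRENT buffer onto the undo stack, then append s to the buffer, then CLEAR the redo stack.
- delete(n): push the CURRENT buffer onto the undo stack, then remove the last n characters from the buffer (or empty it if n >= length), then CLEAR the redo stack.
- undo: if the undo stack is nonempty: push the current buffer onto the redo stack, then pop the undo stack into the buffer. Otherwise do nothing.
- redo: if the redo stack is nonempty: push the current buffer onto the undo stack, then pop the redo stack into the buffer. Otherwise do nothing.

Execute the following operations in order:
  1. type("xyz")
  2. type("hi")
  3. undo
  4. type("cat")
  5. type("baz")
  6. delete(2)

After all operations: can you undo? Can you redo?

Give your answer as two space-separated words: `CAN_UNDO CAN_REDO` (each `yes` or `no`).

Answer: yes no

Derivation:
After op 1 (type): buf='xyz' undo_depth=1 redo_depth=0
After op 2 (type): buf='xyzhi' undo_depth=2 redo_depth=0
After op 3 (undo): buf='xyz' undo_depth=1 redo_depth=1
After op 4 (type): buf='xyzcat' undo_depth=2 redo_depth=0
After op 5 (type): buf='xyzcatbaz' undo_depth=3 redo_depth=0
After op 6 (delete): buf='xyzcatb' undo_depth=4 redo_depth=0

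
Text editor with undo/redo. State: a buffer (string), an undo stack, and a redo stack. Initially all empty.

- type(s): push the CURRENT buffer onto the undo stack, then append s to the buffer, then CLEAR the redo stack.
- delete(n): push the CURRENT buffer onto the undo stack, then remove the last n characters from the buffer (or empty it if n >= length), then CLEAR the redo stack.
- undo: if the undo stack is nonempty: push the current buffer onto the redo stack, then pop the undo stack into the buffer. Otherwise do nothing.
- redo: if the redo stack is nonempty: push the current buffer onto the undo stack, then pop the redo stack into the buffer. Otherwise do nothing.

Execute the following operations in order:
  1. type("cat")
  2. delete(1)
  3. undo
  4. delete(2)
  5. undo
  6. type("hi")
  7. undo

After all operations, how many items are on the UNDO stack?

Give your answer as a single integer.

Answer: 1

Derivation:
After op 1 (type): buf='cat' undo_depth=1 redo_depth=0
After op 2 (delete): buf='ca' undo_depth=2 redo_depth=0
After op 3 (undo): buf='cat' undo_depth=1 redo_depth=1
After op 4 (delete): buf='c' undo_depth=2 redo_depth=0
After op 5 (undo): buf='cat' undo_depth=1 redo_depth=1
After op 6 (type): buf='cathi' undo_depth=2 redo_depth=0
After op 7 (undo): buf='cat' undo_depth=1 redo_depth=1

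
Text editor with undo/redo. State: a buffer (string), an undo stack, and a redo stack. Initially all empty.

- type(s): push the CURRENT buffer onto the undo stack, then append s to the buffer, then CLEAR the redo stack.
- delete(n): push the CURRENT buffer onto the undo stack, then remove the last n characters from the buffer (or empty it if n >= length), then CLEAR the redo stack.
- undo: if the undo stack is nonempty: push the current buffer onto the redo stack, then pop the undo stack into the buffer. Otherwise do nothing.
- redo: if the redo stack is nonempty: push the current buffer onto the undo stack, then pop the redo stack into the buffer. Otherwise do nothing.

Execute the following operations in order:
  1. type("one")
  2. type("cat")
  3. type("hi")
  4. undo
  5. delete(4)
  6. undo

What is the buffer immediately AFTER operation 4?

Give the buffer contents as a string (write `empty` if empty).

Answer: onecat

Derivation:
After op 1 (type): buf='one' undo_depth=1 redo_depth=0
After op 2 (type): buf='onecat' undo_depth=2 redo_depth=0
After op 3 (type): buf='onecathi' undo_depth=3 redo_depth=0
After op 4 (undo): buf='onecat' undo_depth=2 redo_depth=1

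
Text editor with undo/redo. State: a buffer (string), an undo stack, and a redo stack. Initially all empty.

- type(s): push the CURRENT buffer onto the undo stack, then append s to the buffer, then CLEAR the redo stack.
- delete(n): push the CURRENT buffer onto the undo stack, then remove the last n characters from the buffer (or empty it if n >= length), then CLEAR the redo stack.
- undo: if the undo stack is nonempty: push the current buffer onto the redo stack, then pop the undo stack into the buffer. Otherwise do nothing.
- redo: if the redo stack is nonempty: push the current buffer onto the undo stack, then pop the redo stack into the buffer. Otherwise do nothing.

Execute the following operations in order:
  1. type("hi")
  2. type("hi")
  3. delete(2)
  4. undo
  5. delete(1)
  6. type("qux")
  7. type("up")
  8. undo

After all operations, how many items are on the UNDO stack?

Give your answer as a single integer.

After op 1 (type): buf='hi' undo_depth=1 redo_depth=0
After op 2 (type): buf='hihi' undo_depth=2 redo_depth=0
After op 3 (delete): buf='hi' undo_depth=3 redo_depth=0
After op 4 (undo): buf='hihi' undo_depth=2 redo_depth=1
After op 5 (delete): buf='hih' undo_depth=3 redo_depth=0
After op 6 (type): buf='hihqux' undo_depth=4 redo_depth=0
After op 7 (type): buf='hihquxup' undo_depth=5 redo_depth=0
After op 8 (undo): buf='hihqux' undo_depth=4 redo_depth=1

Answer: 4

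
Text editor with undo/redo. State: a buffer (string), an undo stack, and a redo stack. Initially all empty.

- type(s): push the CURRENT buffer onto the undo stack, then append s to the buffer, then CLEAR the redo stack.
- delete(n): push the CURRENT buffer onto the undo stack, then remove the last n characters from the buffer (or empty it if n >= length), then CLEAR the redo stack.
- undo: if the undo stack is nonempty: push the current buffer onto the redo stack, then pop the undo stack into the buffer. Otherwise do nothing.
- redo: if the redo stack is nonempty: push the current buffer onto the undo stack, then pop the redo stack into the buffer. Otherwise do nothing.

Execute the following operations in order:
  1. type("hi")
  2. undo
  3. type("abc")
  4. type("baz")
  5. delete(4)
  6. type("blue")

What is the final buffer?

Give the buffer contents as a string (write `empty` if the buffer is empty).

After op 1 (type): buf='hi' undo_depth=1 redo_depth=0
After op 2 (undo): buf='(empty)' undo_depth=0 redo_depth=1
After op 3 (type): buf='abc' undo_depth=1 redo_depth=0
After op 4 (type): buf='abcbaz' undo_depth=2 redo_depth=0
After op 5 (delete): buf='ab' undo_depth=3 redo_depth=0
After op 6 (type): buf='abblue' undo_depth=4 redo_depth=0

Answer: abblue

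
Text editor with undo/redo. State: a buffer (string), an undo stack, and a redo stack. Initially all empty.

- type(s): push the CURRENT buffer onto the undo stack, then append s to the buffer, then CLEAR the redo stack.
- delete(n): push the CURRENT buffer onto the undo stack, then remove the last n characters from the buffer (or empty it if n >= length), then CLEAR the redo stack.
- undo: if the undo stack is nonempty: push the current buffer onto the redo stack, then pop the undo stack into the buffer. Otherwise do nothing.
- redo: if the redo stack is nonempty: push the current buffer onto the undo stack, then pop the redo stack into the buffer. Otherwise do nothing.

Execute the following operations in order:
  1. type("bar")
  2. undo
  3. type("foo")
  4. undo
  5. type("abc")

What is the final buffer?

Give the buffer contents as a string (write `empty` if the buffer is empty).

After op 1 (type): buf='bar' undo_depth=1 redo_depth=0
After op 2 (undo): buf='(empty)' undo_depth=0 redo_depth=1
After op 3 (type): buf='foo' undo_depth=1 redo_depth=0
After op 4 (undo): buf='(empty)' undo_depth=0 redo_depth=1
After op 5 (type): buf='abc' undo_depth=1 redo_depth=0

Answer: abc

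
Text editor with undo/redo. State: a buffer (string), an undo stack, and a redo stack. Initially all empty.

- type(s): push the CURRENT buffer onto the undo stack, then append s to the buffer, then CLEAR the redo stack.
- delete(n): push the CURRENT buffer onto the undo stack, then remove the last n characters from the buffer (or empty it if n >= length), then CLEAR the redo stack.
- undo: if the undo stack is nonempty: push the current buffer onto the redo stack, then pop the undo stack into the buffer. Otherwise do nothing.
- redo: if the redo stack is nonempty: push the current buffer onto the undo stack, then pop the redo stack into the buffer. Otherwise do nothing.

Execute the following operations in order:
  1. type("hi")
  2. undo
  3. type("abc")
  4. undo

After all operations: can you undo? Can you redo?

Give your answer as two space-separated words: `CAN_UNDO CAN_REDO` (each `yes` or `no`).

Answer: no yes

Derivation:
After op 1 (type): buf='hi' undo_depth=1 redo_depth=0
After op 2 (undo): buf='(empty)' undo_depth=0 redo_depth=1
After op 3 (type): buf='abc' undo_depth=1 redo_depth=0
After op 4 (undo): buf='(empty)' undo_depth=0 redo_depth=1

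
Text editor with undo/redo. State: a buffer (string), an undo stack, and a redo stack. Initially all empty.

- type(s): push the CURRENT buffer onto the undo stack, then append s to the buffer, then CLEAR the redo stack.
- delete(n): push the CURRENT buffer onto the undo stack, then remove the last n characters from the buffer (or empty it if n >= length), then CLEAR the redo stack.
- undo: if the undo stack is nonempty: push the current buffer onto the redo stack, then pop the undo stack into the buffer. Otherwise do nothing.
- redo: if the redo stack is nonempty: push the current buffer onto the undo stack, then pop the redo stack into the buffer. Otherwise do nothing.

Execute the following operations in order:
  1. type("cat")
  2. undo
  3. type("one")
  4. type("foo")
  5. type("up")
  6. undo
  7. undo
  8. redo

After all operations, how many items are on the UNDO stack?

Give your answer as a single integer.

Answer: 2

Derivation:
After op 1 (type): buf='cat' undo_depth=1 redo_depth=0
After op 2 (undo): buf='(empty)' undo_depth=0 redo_depth=1
After op 3 (type): buf='one' undo_depth=1 redo_depth=0
After op 4 (type): buf='onefoo' undo_depth=2 redo_depth=0
After op 5 (type): buf='onefooup' undo_depth=3 redo_depth=0
After op 6 (undo): buf='onefoo' undo_depth=2 redo_depth=1
After op 7 (undo): buf='one' undo_depth=1 redo_depth=2
After op 8 (redo): buf='onefoo' undo_depth=2 redo_depth=1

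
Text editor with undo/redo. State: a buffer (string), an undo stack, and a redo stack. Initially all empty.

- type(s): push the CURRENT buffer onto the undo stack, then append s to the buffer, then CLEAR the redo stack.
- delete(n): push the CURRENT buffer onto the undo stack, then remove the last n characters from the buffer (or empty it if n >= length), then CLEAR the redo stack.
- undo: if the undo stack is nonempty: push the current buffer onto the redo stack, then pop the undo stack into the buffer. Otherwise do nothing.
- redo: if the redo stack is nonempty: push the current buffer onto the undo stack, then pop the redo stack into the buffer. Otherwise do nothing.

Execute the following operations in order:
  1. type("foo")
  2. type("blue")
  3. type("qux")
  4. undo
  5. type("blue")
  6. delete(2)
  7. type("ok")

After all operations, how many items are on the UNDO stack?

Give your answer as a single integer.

Answer: 5

Derivation:
After op 1 (type): buf='foo' undo_depth=1 redo_depth=0
After op 2 (type): buf='fooblue' undo_depth=2 redo_depth=0
After op 3 (type): buf='foobluequx' undo_depth=3 redo_depth=0
After op 4 (undo): buf='fooblue' undo_depth=2 redo_depth=1
After op 5 (type): buf='fooblueblue' undo_depth=3 redo_depth=0
After op 6 (delete): buf='foobluebl' undo_depth=4 redo_depth=0
After op 7 (type): buf='fooblueblok' undo_depth=5 redo_depth=0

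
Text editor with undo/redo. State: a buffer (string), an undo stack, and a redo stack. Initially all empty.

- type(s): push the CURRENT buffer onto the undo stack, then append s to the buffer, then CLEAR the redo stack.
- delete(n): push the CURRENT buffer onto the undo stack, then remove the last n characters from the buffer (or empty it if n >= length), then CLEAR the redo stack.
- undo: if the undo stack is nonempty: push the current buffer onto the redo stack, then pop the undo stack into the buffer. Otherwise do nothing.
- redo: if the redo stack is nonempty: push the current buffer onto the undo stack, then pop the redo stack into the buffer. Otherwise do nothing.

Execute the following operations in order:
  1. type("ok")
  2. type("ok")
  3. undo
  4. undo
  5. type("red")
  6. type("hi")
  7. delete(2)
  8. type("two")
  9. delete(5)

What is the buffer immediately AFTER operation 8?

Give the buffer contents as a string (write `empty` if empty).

Answer: redtwo

Derivation:
After op 1 (type): buf='ok' undo_depth=1 redo_depth=0
After op 2 (type): buf='okok' undo_depth=2 redo_depth=0
After op 3 (undo): buf='ok' undo_depth=1 redo_depth=1
After op 4 (undo): buf='(empty)' undo_depth=0 redo_depth=2
After op 5 (type): buf='red' undo_depth=1 redo_depth=0
After op 6 (type): buf='redhi' undo_depth=2 redo_depth=0
After op 7 (delete): buf='red' undo_depth=3 redo_depth=0
After op 8 (type): buf='redtwo' undo_depth=4 redo_depth=0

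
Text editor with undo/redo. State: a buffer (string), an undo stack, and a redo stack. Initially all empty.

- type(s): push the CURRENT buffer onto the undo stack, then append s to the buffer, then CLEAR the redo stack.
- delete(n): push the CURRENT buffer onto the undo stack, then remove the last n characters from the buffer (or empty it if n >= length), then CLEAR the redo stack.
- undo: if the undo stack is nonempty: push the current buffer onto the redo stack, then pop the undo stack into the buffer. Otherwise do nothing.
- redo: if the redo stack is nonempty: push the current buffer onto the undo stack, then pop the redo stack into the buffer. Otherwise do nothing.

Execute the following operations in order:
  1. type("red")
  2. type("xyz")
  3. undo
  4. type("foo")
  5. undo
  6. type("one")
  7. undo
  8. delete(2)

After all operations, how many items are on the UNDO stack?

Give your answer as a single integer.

After op 1 (type): buf='red' undo_depth=1 redo_depth=0
After op 2 (type): buf='redxyz' undo_depth=2 redo_depth=0
After op 3 (undo): buf='red' undo_depth=1 redo_depth=1
After op 4 (type): buf='redfoo' undo_depth=2 redo_depth=0
After op 5 (undo): buf='red' undo_depth=1 redo_depth=1
After op 6 (type): buf='redone' undo_depth=2 redo_depth=0
After op 7 (undo): buf='red' undo_depth=1 redo_depth=1
After op 8 (delete): buf='r' undo_depth=2 redo_depth=0

Answer: 2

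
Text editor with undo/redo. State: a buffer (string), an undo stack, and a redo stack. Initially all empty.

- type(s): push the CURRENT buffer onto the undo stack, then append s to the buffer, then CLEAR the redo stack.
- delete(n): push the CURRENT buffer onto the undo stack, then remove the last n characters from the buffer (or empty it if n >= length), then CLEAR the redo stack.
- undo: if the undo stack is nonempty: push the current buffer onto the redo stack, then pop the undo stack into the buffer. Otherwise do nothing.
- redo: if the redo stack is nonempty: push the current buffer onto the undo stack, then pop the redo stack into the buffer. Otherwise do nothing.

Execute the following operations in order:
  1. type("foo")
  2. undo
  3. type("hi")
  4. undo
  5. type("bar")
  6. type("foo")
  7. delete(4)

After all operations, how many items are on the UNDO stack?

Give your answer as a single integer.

Answer: 3

Derivation:
After op 1 (type): buf='foo' undo_depth=1 redo_depth=0
After op 2 (undo): buf='(empty)' undo_depth=0 redo_depth=1
After op 3 (type): buf='hi' undo_depth=1 redo_depth=0
After op 4 (undo): buf='(empty)' undo_depth=0 redo_depth=1
After op 5 (type): buf='bar' undo_depth=1 redo_depth=0
After op 6 (type): buf='barfoo' undo_depth=2 redo_depth=0
After op 7 (delete): buf='ba' undo_depth=3 redo_depth=0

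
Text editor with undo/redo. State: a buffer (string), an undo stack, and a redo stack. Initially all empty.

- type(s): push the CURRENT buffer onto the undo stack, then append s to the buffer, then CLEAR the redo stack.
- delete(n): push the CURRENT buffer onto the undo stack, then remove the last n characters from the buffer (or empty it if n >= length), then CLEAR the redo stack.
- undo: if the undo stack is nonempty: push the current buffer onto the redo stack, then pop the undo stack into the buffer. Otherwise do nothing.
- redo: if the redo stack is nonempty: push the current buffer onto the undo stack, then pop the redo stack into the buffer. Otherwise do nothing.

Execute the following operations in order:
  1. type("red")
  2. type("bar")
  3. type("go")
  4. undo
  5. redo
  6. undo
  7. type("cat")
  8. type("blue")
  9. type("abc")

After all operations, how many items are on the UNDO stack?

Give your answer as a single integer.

After op 1 (type): buf='red' undo_depth=1 redo_depth=0
After op 2 (type): buf='redbar' undo_depth=2 redo_depth=0
After op 3 (type): buf='redbargo' undo_depth=3 redo_depth=0
After op 4 (undo): buf='redbar' undo_depth=2 redo_depth=1
After op 5 (redo): buf='redbargo' undo_depth=3 redo_depth=0
After op 6 (undo): buf='redbar' undo_depth=2 redo_depth=1
After op 7 (type): buf='redbarcat' undo_depth=3 redo_depth=0
After op 8 (type): buf='redbarcatblue' undo_depth=4 redo_depth=0
After op 9 (type): buf='redbarcatblueabc' undo_depth=5 redo_depth=0

Answer: 5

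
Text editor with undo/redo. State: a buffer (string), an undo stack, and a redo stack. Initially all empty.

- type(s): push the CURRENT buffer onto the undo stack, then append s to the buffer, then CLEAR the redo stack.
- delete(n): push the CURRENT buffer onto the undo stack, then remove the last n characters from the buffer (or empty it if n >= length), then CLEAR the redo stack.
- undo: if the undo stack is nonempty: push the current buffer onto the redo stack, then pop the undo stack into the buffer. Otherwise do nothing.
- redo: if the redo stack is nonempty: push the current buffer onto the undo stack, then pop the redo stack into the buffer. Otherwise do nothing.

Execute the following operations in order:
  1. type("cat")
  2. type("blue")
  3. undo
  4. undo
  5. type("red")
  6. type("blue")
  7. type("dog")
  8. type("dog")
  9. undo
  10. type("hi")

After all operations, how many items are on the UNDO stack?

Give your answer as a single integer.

After op 1 (type): buf='cat' undo_depth=1 redo_depth=0
After op 2 (type): buf='catblue' undo_depth=2 redo_depth=0
After op 3 (undo): buf='cat' undo_depth=1 redo_depth=1
After op 4 (undo): buf='(empty)' undo_depth=0 redo_depth=2
After op 5 (type): buf='red' undo_depth=1 redo_depth=0
After op 6 (type): buf='redblue' undo_depth=2 redo_depth=0
After op 7 (type): buf='redbluedog' undo_depth=3 redo_depth=0
After op 8 (type): buf='redbluedogdog' undo_depth=4 redo_depth=0
After op 9 (undo): buf='redbluedog' undo_depth=3 redo_depth=1
After op 10 (type): buf='redbluedoghi' undo_depth=4 redo_depth=0

Answer: 4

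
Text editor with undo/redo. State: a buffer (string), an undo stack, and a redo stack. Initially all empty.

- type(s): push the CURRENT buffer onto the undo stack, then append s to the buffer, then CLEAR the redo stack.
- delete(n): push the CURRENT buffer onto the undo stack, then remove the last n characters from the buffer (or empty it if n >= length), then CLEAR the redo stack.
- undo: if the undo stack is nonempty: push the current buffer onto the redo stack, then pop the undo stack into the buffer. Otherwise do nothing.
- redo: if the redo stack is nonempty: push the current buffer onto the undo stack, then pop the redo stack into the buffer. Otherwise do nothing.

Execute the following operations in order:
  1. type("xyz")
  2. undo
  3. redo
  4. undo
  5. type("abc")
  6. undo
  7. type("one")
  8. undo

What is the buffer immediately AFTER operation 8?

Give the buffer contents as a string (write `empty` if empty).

Answer: empty

Derivation:
After op 1 (type): buf='xyz' undo_depth=1 redo_depth=0
After op 2 (undo): buf='(empty)' undo_depth=0 redo_depth=1
After op 3 (redo): buf='xyz' undo_depth=1 redo_depth=0
After op 4 (undo): buf='(empty)' undo_depth=0 redo_depth=1
After op 5 (type): buf='abc' undo_depth=1 redo_depth=0
After op 6 (undo): buf='(empty)' undo_depth=0 redo_depth=1
After op 7 (type): buf='one' undo_depth=1 redo_depth=0
After op 8 (undo): buf='(empty)' undo_depth=0 redo_depth=1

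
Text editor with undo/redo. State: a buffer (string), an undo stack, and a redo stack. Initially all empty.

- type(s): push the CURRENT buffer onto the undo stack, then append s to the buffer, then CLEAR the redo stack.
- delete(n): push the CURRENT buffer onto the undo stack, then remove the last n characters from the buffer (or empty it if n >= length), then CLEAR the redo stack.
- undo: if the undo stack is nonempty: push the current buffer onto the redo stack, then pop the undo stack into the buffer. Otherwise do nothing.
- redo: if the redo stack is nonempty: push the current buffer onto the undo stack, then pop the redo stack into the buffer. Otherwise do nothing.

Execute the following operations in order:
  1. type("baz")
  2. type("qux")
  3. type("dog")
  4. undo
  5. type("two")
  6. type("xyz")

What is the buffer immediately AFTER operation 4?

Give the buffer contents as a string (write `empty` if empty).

After op 1 (type): buf='baz' undo_depth=1 redo_depth=0
After op 2 (type): buf='bazqux' undo_depth=2 redo_depth=0
After op 3 (type): buf='bazquxdog' undo_depth=3 redo_depth=0
After op 4 (undo): buf='bazqux' undo_depth=2 redo_depth=1

Answer: bazqux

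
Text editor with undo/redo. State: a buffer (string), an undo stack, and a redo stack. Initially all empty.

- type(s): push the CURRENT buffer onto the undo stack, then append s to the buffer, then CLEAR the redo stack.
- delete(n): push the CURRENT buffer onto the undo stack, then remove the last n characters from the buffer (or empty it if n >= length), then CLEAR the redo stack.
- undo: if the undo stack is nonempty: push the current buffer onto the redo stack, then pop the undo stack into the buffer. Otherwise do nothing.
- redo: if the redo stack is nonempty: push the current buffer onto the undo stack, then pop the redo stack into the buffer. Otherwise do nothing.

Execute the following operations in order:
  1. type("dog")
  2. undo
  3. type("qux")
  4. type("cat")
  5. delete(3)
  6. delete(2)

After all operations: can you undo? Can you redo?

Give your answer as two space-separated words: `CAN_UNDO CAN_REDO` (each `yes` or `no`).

After op 1 (type): buf='dog' undo_depth=1 redo_depth=0
After op 2 (undo): buf='(empty)' undo_depth=0 redo_depth=1
After op 3 (type): buf='qux' undo_depth=1 redo_depth=0
After op 4 (type): buf='quxcat' undo_depth=2 redo_depth=0
After op 5 (delete): buf='qux' undo_depth=3 redo_depth=0
After op 6 (delete): buf='q' undo_depth=4 redo_depth=0

Answer: yes no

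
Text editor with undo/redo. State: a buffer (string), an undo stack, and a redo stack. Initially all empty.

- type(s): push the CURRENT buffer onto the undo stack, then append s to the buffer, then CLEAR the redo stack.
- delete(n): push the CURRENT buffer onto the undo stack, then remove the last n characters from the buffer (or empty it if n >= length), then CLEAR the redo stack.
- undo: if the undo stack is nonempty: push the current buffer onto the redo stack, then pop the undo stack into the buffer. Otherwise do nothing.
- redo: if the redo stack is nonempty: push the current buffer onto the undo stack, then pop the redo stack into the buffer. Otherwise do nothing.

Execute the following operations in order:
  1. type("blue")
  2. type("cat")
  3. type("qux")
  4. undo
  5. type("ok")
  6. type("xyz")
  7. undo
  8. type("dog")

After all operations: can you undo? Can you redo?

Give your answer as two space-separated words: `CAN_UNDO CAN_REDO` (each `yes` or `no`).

After op 1 (type): buf='blue' undo_depth=1 redo_depth=0
After op 2 (type): buf='bluecat' undo_depth=2 redo_depth=0
After op 3 (type): buf='bluecatqux' undo_depth=3 redo_depth=0
After op 4 (undo): buf='bluecat' undo_depth=2 redo_depth=1
After op 5 (type): buf='bluecatok' undo_depth=3 redo_depth=0
After op 6 (type): buf='bluecatokxyz' undo_depth=4 redo_depth=0
After op 7 (undo): buf='bluecatok' undo_depth=3 redo_depth=1
After op 8 (type): buf='bluecatokdog' undo_depth=4 redo_depth=0

Answer: yes no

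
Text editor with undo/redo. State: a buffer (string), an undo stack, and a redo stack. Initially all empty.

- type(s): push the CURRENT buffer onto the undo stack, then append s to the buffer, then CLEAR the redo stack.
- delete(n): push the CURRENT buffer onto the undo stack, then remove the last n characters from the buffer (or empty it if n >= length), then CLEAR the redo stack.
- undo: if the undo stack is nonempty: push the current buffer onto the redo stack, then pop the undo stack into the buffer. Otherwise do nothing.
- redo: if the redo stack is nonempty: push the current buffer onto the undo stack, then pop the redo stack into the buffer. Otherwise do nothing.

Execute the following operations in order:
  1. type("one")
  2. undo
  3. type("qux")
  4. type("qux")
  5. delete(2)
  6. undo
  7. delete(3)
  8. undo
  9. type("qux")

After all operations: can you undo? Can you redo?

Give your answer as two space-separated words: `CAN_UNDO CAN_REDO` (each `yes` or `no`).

Answer: yes no

Derivation:
After op 1 (type): buf='one' undo_depth=1 redo_depth=0
After op 2 (undo): buf='(empty)' undo_depth=0 redo_depth=1
After op 3 (type): buf='qux' undo_depth=1 redo_depth=0
After op 4 (type): buf='quxqux' undo_depth=2 redo_depth=0
After op 5 (delete): buf='quxq' undo_depth=3 redo_depth=0
After op 6 (undo): buf='quxqux' undo_depth=2 redo_depth=1
After op 7 (delete): buf='qux' undo_depth=3 redo_depth=0
After op 8 (undo): buf='quxqux' undo_depth=2 redo_depth=1
After op 9 (type): buf='quxquxqux' undo_depth=3 redo_depth=0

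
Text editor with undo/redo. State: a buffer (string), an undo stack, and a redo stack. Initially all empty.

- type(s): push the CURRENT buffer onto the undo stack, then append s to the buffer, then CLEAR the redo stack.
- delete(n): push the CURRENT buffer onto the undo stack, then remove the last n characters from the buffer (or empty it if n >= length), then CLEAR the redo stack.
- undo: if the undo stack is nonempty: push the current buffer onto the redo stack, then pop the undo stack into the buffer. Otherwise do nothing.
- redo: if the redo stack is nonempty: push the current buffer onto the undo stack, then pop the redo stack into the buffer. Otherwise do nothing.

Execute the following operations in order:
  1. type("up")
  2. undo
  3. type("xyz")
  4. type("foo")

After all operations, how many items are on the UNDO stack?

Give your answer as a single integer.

After op 1 (type): buf='up' undo_depth=1 redo_depth=0
After op 2 (undo): buf='(empty)' undo_depth=0 redo_depth=1
After op 3 (type): buf='xyz' undo_depth=1 redo_depth=0
After op 4 (type): buf='xyzfoo' undo_depth=2 redo_depth=0

Answer: 2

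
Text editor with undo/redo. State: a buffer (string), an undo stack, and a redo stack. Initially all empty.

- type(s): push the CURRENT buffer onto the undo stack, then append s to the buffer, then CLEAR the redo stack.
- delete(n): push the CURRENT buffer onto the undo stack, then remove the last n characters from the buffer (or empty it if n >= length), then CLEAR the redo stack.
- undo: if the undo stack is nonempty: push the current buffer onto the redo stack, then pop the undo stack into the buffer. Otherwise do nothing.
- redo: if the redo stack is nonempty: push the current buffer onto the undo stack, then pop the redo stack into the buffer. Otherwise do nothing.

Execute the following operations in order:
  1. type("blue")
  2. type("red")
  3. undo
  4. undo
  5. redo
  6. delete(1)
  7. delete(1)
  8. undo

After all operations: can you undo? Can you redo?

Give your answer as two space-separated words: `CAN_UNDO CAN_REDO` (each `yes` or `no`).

Answer: yes yes

Derivation:
After op 1 (type): buf='blue' undo_depth=1 redo_depth=0
After op 2 (type): buf='bluered' undo_depth=2 redo_depth=0
After op 3 (undo): buf='blue' undo_depth=1 redo_depth=1
After op 4 (undo): buf='(empty)' undo_depth=0 redo_depth=2
After op 5 (redo): buf='blue' undo_depth=1 redo_depth=1
After op 6 (delete): buf='blu' undo_depth=2 redo_depth=0
After op 7 (delete): buf='bl' undo_depth=3 redo_depth=0
After op 8 (undo): buf='blu' undo_depth=2 redo_depth=1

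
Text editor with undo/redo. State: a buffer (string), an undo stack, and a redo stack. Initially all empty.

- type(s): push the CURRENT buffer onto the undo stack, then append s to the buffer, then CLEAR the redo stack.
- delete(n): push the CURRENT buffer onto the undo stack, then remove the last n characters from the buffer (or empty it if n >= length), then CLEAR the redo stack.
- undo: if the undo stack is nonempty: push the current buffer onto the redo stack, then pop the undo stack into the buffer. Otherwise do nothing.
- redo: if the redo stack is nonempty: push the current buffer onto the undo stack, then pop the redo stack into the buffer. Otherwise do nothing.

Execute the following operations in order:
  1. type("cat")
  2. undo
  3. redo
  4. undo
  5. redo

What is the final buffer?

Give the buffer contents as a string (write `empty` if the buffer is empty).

Answer: cat

Derivation:
After op 1 (type): buf='cat' undo_depth=1 redo_depth=0
After op 2 (undo): buf='(empty)' undo_depth=0 redo_depth=1
After op 3 (redo): buf='cat' undo_depth=1 redo_depth=0
After op 4 (undo): buf='(empty)' undo_depth=0 redo_depth=1
After op 5 (redo): buf='cat' undo_depth=1 redo_depth=0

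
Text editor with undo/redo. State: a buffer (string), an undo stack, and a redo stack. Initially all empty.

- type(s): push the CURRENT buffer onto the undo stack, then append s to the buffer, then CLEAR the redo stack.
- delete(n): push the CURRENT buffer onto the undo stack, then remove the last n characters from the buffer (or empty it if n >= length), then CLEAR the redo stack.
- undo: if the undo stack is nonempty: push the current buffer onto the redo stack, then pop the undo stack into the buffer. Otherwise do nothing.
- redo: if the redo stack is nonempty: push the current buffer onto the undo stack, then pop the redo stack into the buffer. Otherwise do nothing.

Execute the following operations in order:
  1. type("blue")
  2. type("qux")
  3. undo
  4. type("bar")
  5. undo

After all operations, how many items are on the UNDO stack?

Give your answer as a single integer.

After op 1 (type): buf='blue' undo_depth=1 redo_depth=0
After op 2 (type): buf='bluequx' undo_depth=2 redo_depth=0
After op 3 (undo): buf='blue' undo_depth=1 redo_depth=1
After op 4 (type): buf='bluebar' undo_depth=2 redo_depth=0
After op 5 (undo): buf='blue' undo_depth=1 redo_depth=1

Answer: 1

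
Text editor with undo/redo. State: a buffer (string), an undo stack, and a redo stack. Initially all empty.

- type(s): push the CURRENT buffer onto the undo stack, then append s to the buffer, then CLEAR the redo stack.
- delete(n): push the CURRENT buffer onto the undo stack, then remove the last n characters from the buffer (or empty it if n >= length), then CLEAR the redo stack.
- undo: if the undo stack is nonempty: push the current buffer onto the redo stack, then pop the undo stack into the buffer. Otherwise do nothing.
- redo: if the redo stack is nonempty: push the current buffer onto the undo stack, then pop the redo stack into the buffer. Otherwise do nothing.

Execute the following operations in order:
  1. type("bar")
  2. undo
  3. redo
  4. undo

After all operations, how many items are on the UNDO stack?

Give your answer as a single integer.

After op 1 (type): buf='bar' undo_depth=1 redo_depth=0
After op 2 (undo): buf='(empty)' undo_depth=0 redo_depth=1
After op 3 (redo): buf='bar' undo_depth=1 redo_depth=0
After op 4 (undo): buf='(empty)' undo_depth=0 redo_depth=1

Answer: 0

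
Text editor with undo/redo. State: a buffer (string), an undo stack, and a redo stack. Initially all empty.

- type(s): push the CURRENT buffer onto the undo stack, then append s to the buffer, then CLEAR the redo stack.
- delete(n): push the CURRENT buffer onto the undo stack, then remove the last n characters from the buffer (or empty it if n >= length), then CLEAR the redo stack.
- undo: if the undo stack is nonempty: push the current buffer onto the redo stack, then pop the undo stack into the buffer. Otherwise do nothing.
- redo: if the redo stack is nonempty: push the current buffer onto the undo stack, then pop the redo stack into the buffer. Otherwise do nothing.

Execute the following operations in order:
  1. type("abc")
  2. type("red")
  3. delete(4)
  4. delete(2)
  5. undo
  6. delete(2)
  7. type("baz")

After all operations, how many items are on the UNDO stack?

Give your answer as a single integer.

After op 1 (type): buf='abc' undo_depth=1 redo_depth=0
After op 2 (type): buf='abcred' undo_depth=2 redo_depth=0
After op 3 (delete): buf='ab' undo_depth=3 redo_depth=0
After op 4 (delete): buf='(empty)' undo_depth=4 redo_depth=0
After op 5 (undo): buf='ab' undo_depth=3 redo_depth=1
After op 6 (delete): buf='(empty)' undo_depth=4 redo_depth=0
After op 7 (type): buf='baz' undo_depth=5 redo_depth=0

Answer: 5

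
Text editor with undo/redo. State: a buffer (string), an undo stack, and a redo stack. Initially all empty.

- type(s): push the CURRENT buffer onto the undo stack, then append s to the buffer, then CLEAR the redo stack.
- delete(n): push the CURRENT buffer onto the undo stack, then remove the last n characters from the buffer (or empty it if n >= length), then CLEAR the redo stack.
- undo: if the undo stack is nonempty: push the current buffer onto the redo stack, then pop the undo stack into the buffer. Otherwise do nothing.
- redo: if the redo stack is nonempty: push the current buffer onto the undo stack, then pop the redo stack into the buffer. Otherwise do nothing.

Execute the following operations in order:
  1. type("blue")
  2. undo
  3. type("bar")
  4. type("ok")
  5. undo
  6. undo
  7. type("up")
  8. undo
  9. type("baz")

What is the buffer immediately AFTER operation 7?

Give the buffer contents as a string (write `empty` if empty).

After op 1 (type): buf='blue' undo_depth=1 redo_depth=0
After op 2 (undo): buf='(empty)' undo_depth=0 redo_depth=1
After op 3 (type): buf='bar' undo_depth=1 redo_depth=0
After op 4 (type): buf='barok' undo_depth=2 redo_depth=0
After op 5 (undo): buf='bar' undo_depth=1 redo_depth=1
After op 6 (undo): buf='(empty)' undo_depth=0 redo_depth=2
After op 7 (type): buf='up' undo_depth=1 redo_depth=0

Answer: up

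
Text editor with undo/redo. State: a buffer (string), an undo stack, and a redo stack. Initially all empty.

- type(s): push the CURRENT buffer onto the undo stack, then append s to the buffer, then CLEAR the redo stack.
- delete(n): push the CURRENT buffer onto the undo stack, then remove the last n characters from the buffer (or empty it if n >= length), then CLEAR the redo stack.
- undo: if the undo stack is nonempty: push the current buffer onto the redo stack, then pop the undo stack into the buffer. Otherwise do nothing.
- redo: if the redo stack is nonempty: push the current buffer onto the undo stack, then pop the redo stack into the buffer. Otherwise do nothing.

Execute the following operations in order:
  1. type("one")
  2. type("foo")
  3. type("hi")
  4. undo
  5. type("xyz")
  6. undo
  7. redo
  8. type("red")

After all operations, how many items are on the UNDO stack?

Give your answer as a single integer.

Answer: 4

Derivation:
After op 1 (type): buf='one' undo_depth=1 redo_depth=0
After op 2 (type): buf='onefoo' undo_depth=2 redo_depth=0
After op 3 (type): buf='onefoohi' undo_depth=3 redo_depth=0
After op 4 (undo): buf='onefoo' undo_depth=2 redo_depth=1
After op 5 (type): buf='onefooxyz' undo_depth=3 redo_depth=0
After op 6 (undo): buf='onefoo' undo_depth=2 redo_depth=1
After op 7 (redo): buf='onefooxyz' undo_depth=3 redo_depth=0
After op 8 (type): buf='onefooxyzred' undo_depth=4 redo_depth=0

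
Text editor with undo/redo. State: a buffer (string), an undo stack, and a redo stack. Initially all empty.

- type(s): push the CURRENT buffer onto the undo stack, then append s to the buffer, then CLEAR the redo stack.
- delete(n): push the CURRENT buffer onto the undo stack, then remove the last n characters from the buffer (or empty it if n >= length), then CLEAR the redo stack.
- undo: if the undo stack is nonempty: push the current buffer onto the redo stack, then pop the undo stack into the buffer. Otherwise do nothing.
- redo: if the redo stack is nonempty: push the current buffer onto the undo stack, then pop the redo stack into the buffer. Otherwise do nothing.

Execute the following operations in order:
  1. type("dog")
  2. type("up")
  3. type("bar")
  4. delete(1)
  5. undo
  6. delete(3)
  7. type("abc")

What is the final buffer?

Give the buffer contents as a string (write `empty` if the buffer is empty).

After op 1 (type): buf='dog' undo_depth=1 redo_depth=0
After op 2 (type): buf='dogup' undo_depth=2 redo_depth=0
After op 3 (type): buf='dogupbar' undo_depth=3 redo_depth=0
After op 4 (delete): buf='dogupba' undo_depth=4 redo_depth=0
After op 5 (undo): buf='dogupbar' undo_depth=3 redo_depth=1
After op 6 (delete): buf='dogup' undo_depth=4 redo_depth=0
After op 7 (type): buf='dogupabc' undo_depth=5 redo_depth=0

Answer: dogupabc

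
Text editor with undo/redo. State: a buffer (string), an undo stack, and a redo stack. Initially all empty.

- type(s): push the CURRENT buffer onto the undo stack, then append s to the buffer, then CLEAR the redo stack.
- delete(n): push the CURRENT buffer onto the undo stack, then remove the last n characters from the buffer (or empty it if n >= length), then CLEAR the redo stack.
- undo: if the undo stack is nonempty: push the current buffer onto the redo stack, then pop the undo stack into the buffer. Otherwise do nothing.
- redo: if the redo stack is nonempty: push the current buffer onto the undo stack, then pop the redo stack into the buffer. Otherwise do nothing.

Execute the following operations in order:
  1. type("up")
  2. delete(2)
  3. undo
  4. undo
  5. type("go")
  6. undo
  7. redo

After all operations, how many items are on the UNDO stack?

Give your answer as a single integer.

After op 1 (type): buf='up' undo_depth=1 redo_depth=0
After op 2 (delete): buf='(empty)' undo_depth=2 redo_depth=0
After op 3 (undo): buf='up' undo_depth=1 redo_depth=1
After op 4 (undo): buf='(empty)' undo_depth=0 redo_depth=2
After op 5 (type): buf='go' undo_depth=1 redo_depth=0
After op 6 (undo): buf='(empty)' undo_depth=0 redo_depth=1
After op 7 (redo): buf='go' undo_depth=1 redo_depth=0

Answer: 1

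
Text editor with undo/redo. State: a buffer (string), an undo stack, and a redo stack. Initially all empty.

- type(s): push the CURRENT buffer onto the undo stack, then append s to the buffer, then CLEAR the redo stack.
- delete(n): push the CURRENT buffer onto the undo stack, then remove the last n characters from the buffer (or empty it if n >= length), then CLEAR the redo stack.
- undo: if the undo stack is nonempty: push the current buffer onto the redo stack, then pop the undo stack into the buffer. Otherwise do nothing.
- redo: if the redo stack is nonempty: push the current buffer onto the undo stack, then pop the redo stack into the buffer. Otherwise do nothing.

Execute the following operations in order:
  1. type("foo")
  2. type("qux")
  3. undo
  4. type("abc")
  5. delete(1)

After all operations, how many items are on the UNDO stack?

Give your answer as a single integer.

After op 1 (type): buf='foo' undo_depth=1 redo_depth=0
After op 2 (type): buf='fooqux' undo_depth=2 redo_depth=0
After op 3 (undo): buf='foo' undo_depth=1 redo_depth=1
After op 4 (type): buf='fooabc' undo_depth=2 redo_depth=0
After op 5 (delete): buf='fooab' undo_depth=3 redo_depth=0

Answer: 3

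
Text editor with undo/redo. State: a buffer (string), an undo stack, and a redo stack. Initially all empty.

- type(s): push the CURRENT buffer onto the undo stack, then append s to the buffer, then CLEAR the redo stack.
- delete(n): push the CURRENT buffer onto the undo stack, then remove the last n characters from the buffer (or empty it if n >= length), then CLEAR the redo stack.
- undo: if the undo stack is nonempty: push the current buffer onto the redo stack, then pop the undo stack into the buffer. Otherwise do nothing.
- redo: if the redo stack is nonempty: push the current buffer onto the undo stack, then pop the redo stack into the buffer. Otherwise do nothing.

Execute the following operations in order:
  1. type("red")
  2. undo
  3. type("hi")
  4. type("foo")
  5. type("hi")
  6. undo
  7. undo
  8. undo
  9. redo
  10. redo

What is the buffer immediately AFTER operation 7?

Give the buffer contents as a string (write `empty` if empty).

Answer: hi

Derivation:
After op 1 (type): buf='red' undo_depth=1 redo_depth=0
After op 2 (undo): buf='(empty)' undo_depth=0 redo_depth=1
After op 3 (type): buf='hi' undo_depth=1 redo_depth=0
After op 4 (type): buf='hifoo' undo_depth=2 redo_depth=0
After op 5 (type): buf='hifoohi' undo_depth=3 redo_depth=0
After op 6 (undo): buf='hifoo' undo_depth=2 redo_depth=1
After op 7 (undo): buf='hi' undo_depth=1 redo_depth=2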